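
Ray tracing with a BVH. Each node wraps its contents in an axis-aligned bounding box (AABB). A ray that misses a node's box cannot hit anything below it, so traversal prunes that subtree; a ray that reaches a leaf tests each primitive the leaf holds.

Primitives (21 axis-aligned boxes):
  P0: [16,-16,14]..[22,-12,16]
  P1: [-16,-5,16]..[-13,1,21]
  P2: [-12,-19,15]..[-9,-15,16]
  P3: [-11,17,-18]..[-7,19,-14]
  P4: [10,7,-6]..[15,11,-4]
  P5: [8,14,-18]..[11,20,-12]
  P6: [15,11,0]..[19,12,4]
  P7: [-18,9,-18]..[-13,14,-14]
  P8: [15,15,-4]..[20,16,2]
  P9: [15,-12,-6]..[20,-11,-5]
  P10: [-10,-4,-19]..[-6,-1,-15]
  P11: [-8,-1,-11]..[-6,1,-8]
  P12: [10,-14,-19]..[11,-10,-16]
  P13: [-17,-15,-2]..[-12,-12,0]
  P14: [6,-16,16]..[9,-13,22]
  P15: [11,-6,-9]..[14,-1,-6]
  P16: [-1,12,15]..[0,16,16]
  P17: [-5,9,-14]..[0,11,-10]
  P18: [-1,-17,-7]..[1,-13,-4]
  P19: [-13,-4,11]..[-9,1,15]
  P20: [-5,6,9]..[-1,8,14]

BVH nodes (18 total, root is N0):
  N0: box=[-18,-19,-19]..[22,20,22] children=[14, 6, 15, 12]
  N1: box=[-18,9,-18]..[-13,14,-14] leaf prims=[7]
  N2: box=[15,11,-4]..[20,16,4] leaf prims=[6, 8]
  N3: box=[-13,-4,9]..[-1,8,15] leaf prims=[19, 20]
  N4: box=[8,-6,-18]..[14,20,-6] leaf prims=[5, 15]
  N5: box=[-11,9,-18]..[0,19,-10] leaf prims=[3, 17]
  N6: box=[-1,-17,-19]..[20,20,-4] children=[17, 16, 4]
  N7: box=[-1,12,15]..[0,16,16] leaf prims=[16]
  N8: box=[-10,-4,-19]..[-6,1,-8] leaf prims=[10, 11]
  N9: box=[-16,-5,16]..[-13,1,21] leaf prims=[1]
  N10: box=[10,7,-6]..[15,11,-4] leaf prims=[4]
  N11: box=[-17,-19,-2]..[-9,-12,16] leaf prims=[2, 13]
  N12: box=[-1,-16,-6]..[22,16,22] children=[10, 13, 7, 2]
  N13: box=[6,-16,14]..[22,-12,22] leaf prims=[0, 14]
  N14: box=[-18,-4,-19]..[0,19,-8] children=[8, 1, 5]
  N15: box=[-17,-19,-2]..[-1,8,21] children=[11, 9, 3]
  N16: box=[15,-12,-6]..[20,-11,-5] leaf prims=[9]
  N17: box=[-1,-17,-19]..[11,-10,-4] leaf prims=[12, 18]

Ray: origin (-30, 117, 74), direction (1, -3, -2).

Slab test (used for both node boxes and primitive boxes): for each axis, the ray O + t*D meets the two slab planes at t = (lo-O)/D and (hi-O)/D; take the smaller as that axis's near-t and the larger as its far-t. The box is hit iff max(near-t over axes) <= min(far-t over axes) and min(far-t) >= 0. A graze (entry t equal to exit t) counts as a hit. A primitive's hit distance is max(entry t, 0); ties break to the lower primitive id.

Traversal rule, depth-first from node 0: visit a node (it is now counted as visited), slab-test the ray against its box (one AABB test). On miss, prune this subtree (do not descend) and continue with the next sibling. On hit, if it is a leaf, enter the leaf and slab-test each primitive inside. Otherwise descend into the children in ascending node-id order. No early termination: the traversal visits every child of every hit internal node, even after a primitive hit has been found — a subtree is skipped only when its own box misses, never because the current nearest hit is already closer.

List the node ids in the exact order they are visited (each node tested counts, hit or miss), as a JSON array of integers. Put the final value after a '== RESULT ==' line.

Walk:
N0 x:[12,52] y:[97/3,136/3] z:[26,93/2] -> hit [97/3,136/3], descend [6, 12, 14, 15]
  N6 x:[29,50] y:[97/3,134/3] z:[39,93/2] -> hit [39,134/3], descend [4, 16, 17]
    N4 x:[38,44] y:[97/3,41] z:[40,46] -> hit [40,41] leaf, test {P5(miss), P15@t=41}
    N16 x:[45,50] y:[128/3,43] z:[79/2,40] -> miss, prune
    N17 x:[29,41] y:[127/3,134/3] z:[39,93/2] -> miss, prune
  N12 x:[29,52] y:[101/3,133/3] z:[26,40] -> hit [101/3,40], descend [2, 7, 10, 13]
    N2 x:[45,50] y:[101/3,106/3] z:[35,39] -> miss, prune
    N7 x:[29,30] y:[101/3,35] z:[29,59/2] -> miss, prune
    N10 x:[40,45] y:[106/3,110/3] z:[39,40] -> miss, prune
    N13 x:[36,52] y:[43,133/3] z:[26,30] -> miss, prune
  N14 x:[12,30] y:[98/3,121/3] z:[41,93/2] -> miss, prune
  N15 x:[13,29] y:[109/3,136/3] z:[53/2,38] -> miss, prune

12 AABB tests over nodes [0, 6, 4, 16, 17, 12, 2, 7, 10, 13, 14, 15]; 1 leaf entered; closest P15.

== RESULT ==
[0, 6, 4, 16, 17, 12, 2, 7, 10, 13, 14, 15]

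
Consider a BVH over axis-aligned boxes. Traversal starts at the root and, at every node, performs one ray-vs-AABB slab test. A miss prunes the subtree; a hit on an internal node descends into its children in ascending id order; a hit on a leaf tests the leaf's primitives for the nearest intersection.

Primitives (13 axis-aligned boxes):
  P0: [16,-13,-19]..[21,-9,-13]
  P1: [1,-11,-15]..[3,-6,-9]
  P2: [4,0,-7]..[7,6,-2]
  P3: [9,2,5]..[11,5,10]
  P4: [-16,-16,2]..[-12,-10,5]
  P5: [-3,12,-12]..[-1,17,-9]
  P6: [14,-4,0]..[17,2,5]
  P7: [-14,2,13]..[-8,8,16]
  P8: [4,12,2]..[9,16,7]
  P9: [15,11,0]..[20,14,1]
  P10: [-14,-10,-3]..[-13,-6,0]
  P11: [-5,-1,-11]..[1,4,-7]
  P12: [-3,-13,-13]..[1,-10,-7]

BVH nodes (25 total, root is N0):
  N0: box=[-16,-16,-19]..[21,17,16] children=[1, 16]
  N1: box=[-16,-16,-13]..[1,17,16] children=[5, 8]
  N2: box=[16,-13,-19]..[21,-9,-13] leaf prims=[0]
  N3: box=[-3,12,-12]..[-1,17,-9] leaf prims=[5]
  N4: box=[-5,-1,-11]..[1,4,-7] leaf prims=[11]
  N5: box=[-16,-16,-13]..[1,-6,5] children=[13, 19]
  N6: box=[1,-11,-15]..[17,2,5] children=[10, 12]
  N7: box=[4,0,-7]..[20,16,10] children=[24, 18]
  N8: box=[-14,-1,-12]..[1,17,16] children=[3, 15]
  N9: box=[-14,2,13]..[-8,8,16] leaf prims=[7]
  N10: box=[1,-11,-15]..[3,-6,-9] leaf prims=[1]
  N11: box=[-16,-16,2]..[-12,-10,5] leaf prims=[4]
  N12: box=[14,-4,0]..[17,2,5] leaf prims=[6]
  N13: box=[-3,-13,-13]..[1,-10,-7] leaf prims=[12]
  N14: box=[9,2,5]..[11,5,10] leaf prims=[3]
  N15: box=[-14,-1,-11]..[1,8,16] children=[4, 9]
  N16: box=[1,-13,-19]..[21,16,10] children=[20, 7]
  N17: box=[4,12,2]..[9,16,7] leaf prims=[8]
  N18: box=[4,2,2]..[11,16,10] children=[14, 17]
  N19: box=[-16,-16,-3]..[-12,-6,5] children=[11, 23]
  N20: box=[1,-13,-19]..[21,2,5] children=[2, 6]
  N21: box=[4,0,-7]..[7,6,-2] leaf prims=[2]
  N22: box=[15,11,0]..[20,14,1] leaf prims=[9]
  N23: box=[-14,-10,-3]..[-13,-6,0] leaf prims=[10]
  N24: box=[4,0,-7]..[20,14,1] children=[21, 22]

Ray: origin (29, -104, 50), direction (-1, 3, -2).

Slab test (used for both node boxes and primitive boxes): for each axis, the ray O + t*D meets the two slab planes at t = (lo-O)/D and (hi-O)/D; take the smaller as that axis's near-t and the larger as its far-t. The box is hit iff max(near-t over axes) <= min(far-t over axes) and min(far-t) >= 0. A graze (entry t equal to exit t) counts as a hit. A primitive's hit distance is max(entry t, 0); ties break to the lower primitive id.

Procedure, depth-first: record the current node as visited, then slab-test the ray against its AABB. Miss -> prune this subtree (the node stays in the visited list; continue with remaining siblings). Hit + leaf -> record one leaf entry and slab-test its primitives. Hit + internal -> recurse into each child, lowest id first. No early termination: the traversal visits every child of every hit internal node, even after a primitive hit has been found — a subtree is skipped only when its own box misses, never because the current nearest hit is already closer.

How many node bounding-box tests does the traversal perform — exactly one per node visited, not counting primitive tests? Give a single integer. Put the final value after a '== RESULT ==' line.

Traverse from the root:
N0 x:[8,45] y:[88/3,121/3] z:[17,69/2] -> hit [88/3,69/2], descend [1, 16]
  N1 x:[28,45] y:[88/3,121/3] z:[17,63/2] -> hit [88/3,63/2], descend [5, 8]
    N5 x:[28,45] y:[88/3,98/3] z:[45/2,63/2] -> hit [88/3,63/2], descend [13, 19]
      N13 x:[28,32] y:[91/3,94/3] z:[57/2,63/2] -> hit [91/3,94/3] leaf, test {P12@t=91/3}
      N19 x:[41,45] y:[88/3,98/3] z:[45/2,53/2] -> miss, prune
    N8 x:[28,43] y:[103/3,121/3] z:[17,31] -> miss, prune
  N16 x:[8,28] y:[91/3,40] z:[20,69/2] -> miss, prune

Summary -> nodes [0, 1, 5, 13, 19, 8, 16]; box-tests=7; leaf-entries=1; first=P12

== RESULT ==
7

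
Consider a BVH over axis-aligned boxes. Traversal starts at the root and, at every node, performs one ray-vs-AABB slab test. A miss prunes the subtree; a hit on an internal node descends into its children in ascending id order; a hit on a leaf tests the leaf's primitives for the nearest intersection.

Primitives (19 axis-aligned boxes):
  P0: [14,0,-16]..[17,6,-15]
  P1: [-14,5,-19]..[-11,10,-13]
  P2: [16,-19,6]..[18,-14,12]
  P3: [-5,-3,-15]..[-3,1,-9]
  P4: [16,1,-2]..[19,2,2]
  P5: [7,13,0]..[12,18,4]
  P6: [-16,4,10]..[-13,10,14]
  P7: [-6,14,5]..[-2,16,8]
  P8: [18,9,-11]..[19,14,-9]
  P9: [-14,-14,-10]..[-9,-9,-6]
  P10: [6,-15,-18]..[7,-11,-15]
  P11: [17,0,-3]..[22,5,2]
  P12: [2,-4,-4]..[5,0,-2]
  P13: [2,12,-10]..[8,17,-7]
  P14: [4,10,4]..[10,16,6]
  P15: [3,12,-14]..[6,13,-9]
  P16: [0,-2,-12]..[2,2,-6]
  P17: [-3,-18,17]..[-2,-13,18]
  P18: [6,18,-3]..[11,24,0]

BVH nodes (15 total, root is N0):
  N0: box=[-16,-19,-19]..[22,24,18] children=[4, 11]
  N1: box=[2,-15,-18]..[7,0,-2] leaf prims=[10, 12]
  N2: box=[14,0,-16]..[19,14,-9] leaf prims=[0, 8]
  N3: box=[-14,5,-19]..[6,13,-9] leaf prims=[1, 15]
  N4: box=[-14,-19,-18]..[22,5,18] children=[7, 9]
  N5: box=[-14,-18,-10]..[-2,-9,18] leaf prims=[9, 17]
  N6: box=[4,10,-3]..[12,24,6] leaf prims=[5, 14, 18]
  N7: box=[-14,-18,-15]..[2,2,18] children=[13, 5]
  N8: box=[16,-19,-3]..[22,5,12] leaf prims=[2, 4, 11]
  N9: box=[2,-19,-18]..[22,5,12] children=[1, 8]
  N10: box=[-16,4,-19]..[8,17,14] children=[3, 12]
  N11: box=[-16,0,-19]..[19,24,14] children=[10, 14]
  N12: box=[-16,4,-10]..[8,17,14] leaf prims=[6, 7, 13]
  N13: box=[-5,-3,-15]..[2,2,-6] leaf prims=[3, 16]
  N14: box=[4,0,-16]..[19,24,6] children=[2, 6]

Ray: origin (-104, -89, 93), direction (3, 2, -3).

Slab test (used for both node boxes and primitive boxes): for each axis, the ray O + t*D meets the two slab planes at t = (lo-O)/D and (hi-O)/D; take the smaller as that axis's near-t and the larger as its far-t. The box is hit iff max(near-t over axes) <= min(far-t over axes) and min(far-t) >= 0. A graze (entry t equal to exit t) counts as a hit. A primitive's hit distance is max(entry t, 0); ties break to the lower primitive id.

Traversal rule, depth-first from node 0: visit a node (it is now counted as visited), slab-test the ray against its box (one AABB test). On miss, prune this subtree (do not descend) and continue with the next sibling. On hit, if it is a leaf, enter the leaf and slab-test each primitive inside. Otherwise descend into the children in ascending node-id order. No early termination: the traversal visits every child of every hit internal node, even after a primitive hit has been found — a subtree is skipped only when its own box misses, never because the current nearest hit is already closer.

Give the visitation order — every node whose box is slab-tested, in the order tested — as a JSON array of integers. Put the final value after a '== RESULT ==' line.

Trace the traversal:
N0 x:[88/3,42] y:[35,113/2] z:[25,112/3] -> hit [35,112/3], descend [4, 11]
  N4 x:[30,42] y:[35,47] z:[25,37] -> hit [35,37], descend [7, 9]
    N7 x:[30,106/3] y:[71/2,91/2] z:[25,36] -> miss, prune
    N9 x:[106/3,42] y:[35,47] z:[27,37] -> hit [106/3,37], descend [1, 8]
      N1 x:[106/3,37] y:[37,89/2] z:[95/3,37] -> hit [37,37] leaf, test {P10@t=37, P12(miss)}
      N8 x:[40,42] y:[35,47] z:[27,32] -> miss, prune
  N11 x:[88/3,41] y:[89/2,113/2] z:[79/3,112/3] -> miss, prune

Visited [0, 4, 7, 9, 1, 8, 11]. Tests: 7 box, 1 leaf. Nearest: P10.

== RESULT ==
[0, 4, 7, 9, 1, 8, 11]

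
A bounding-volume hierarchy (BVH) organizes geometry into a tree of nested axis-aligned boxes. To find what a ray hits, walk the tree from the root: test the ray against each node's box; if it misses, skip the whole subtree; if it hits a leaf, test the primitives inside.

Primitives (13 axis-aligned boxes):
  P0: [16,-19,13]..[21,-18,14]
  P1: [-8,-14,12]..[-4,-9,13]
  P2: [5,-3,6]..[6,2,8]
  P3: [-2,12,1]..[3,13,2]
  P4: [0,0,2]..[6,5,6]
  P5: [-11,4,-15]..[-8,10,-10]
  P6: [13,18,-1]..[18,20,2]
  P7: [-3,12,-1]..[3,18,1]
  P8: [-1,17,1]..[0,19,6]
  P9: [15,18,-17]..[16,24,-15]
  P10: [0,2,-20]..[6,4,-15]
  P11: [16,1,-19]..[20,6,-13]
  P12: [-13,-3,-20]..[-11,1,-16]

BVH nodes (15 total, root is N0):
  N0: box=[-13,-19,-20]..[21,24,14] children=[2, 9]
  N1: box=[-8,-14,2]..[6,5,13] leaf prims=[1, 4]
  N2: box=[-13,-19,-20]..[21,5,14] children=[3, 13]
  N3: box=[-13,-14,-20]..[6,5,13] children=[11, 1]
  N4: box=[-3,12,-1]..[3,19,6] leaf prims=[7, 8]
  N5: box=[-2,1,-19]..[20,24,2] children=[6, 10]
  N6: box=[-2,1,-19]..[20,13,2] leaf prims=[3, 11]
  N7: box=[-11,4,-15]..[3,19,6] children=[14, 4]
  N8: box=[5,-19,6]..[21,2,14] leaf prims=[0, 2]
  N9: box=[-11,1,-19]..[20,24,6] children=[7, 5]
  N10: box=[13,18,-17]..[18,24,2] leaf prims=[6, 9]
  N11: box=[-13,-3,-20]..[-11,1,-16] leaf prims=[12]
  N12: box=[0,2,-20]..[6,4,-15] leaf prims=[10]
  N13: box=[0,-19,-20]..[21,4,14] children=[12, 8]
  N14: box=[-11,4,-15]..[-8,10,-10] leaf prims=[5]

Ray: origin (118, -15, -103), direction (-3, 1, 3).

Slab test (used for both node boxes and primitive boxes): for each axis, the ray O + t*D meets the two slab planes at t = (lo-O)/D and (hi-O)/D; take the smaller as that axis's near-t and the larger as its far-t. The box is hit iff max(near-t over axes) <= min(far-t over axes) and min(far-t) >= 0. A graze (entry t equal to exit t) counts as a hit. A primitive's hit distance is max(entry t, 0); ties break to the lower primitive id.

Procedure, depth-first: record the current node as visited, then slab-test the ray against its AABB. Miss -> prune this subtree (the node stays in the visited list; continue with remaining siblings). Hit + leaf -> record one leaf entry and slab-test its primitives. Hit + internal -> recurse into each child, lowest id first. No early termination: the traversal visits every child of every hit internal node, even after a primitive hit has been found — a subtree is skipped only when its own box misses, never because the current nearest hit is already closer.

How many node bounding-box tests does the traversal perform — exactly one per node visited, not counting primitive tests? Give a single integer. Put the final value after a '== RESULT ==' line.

Traverse from the root:
N0 x:[97/3,131/3] y:[-4,39] z:[83/3,39] -> hit [97/3,39], descend [2, 9]
  N2 x:[97/3,131/3] y:[-4,20] z:[83/3,39] -> miss, prune
  N9 x:[98/3,43] y:[16,39] z:[28,109/3] -> hit [98/3,109/3], descend [5, 7]
    N5 x:[98/3,40] y:[16,39] z:[28,35] -> hit [98/3,35], descend [6, 10]
      N6 x:[98/3,40] y:[16,28] z:[28,35] -> miss, prune
      N10 x:[100/3,35] y:[33,39] z:[86/3,35] -> hit [100/3,35] leaf, test {P6@t=34, P9(miss)}
    N7 x:[115/3,43] y:[19,34] z:[88/3,109/3] -> miss, prune

7 AABB tests over nodes [0, 2, 9, 5, 6, 10, 7]; 1 leaf entered; closest P6.

== RESULT ==
7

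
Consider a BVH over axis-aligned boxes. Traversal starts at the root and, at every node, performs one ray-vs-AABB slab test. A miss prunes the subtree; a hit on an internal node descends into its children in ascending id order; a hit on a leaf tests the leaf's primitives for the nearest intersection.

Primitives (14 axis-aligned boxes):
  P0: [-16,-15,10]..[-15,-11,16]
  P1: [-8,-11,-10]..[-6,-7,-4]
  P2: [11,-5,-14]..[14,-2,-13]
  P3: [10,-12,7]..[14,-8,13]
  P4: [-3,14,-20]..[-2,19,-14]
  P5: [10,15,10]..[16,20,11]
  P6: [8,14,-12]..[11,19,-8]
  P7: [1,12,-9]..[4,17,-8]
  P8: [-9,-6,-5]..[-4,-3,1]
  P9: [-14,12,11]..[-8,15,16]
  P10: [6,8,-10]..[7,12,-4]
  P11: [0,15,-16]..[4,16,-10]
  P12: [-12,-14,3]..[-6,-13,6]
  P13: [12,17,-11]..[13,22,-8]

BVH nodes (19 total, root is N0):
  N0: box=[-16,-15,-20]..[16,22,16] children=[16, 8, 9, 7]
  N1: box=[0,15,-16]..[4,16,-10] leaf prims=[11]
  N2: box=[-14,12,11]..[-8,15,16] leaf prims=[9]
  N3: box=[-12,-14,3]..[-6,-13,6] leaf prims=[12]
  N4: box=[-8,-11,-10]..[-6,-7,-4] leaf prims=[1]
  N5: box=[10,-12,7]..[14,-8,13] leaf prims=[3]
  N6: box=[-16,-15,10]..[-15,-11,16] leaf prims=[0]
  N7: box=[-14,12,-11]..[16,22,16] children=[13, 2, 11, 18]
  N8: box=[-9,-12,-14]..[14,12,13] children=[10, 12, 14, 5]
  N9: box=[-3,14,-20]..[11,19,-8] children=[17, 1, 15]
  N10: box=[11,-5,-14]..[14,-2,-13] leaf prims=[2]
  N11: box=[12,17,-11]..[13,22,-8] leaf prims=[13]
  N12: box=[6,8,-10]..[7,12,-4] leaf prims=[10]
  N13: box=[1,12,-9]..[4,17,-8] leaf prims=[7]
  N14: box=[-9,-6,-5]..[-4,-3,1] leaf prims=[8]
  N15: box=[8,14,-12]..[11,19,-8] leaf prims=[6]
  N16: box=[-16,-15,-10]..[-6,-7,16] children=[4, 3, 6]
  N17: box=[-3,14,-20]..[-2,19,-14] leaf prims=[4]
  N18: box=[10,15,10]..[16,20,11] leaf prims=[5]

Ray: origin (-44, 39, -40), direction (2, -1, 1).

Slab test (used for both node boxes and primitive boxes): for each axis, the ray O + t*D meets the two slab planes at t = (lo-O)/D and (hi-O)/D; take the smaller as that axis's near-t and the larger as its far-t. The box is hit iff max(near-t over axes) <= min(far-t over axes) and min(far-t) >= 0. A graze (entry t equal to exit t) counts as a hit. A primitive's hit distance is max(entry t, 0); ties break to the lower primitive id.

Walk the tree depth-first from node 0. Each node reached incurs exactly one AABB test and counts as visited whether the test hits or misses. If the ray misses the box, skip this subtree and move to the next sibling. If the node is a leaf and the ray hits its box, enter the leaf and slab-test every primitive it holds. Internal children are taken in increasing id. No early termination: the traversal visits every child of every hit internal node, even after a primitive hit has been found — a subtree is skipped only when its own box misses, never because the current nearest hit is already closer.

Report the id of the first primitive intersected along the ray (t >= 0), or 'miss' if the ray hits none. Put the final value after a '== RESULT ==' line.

Walk:
N0 x:[14,30] y:[17,54] z:[20,56] -> hit [20,30], descend [7, 8, 9, 16]
  N7 x:[15,30] y:[17,27] z:[29,56] -> miss, prune
  N8 x:[35/2,29] y:[27,51] z:[26,53] -> hit [27,29], descend [5, 10, 12, 14]
    N5 x:[27,29] y:[47,51] z:[47,53] -> miss, prune
    N10 x:[55/2,29] y:[41,44] z:[26,27] -> miss, prune
    N12 x:[25,51/2] y:[27,31] z:[30,36] -> miss, prune
    N14 x:[35/2,20] y:[42,45] z:[35,41] -> miss, prune
  N9 x:[41/2,55/2] y:[20,25] z:[20,32] -> hit [41/2,25], descend [1, 15, 17]
    N1 x:[22,24] y:[23,24] z:[24,30] -> hit [24,24] leaf, test {P11@t=24}
    N15 x:[26,55/2] y:[20,25] z:[28,32] -> miss, prune
    N17 x:[41/2,21] y:[20,25] z:[20,26] -> hit [41/2,21] leaf, test {P4@t=41/2}
  N16 x:[14,19] y:[46,54] z:[30,56] -> miss, prune

order=[0, 7, 8, 5, 10, 12, 14, 9, 1, 15, 17, 16]  |boxes|=12  |leaves|=2  hit=P4

== RESULT ==
4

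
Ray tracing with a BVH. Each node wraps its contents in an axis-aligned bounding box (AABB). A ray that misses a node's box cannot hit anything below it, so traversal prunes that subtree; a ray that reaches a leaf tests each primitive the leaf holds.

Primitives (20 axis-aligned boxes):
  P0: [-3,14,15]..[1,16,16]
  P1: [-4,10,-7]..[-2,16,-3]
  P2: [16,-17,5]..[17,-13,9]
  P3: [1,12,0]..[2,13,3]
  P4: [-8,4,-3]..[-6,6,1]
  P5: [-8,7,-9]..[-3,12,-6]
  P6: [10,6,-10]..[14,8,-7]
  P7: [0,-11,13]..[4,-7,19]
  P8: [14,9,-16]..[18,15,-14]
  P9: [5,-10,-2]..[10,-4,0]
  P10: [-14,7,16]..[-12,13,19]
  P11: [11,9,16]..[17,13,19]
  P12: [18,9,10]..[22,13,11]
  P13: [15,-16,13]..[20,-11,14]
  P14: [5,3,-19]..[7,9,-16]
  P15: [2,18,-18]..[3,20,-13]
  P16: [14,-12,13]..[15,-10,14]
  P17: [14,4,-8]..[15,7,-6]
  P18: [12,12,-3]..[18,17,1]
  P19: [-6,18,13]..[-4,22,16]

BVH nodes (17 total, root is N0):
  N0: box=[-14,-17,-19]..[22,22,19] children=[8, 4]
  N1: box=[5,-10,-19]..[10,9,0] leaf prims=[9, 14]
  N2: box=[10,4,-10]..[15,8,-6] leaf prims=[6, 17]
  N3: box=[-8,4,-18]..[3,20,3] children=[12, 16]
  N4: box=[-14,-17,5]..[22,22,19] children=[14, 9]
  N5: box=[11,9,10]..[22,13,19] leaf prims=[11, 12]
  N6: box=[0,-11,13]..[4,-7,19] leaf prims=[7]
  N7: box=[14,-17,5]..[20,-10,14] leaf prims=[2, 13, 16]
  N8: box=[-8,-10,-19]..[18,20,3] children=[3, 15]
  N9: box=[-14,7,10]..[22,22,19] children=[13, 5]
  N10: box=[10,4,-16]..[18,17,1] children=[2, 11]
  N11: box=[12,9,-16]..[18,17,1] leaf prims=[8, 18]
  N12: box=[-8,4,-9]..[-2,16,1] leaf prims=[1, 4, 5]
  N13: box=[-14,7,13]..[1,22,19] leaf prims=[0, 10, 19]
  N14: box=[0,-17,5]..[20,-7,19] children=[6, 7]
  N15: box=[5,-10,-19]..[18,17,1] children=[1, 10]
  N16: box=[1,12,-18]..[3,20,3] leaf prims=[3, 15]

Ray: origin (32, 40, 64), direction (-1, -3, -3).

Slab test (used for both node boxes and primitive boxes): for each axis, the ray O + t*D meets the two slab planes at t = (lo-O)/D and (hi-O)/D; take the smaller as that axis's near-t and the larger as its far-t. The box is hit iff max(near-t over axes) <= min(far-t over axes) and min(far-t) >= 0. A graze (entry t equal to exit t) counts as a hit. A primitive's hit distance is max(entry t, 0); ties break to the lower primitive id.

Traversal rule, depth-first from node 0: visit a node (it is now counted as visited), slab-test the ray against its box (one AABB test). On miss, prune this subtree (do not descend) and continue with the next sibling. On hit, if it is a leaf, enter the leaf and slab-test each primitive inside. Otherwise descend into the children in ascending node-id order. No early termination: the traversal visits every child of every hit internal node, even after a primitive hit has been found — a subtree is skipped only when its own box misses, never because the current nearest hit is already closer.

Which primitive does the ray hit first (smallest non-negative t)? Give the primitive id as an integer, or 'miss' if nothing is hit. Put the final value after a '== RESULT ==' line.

Walk:
N0 x:[10,46] y:[6,19] z:[15,83/3] -> hit [15,19], descend [4, 8]
  N4 x:[10,46] y:[6,19] z:[15,59/3] -> hit [15,19], descend [9, 14]
    N9 x:[10,46] y:[6,11] z:[15,18] -> miss, prune
    N14 x:[12,32] y:[47/3,19] z:[15,59/3] -> hit [47/3,19], descend [6, 7]
      N6 x:[28,32] y:[47/3,17] z:[15,17] -> miss, prune
      N7 x:[12,18] y:[50/3,19] z:[50/3,59/3] -> hit [50/3,18] leaf, test {P2(miss), P13@t=17, P16@t=17}
  N8 x:[14,40] y:[20/3,50/3] z:[61/3,83/3] -> miss, prune

7 AABB tests over nodes [0, 4, 9, 14, 6, 7, 8]; 1 leaf entered; closest P13.

== RESULT ==
13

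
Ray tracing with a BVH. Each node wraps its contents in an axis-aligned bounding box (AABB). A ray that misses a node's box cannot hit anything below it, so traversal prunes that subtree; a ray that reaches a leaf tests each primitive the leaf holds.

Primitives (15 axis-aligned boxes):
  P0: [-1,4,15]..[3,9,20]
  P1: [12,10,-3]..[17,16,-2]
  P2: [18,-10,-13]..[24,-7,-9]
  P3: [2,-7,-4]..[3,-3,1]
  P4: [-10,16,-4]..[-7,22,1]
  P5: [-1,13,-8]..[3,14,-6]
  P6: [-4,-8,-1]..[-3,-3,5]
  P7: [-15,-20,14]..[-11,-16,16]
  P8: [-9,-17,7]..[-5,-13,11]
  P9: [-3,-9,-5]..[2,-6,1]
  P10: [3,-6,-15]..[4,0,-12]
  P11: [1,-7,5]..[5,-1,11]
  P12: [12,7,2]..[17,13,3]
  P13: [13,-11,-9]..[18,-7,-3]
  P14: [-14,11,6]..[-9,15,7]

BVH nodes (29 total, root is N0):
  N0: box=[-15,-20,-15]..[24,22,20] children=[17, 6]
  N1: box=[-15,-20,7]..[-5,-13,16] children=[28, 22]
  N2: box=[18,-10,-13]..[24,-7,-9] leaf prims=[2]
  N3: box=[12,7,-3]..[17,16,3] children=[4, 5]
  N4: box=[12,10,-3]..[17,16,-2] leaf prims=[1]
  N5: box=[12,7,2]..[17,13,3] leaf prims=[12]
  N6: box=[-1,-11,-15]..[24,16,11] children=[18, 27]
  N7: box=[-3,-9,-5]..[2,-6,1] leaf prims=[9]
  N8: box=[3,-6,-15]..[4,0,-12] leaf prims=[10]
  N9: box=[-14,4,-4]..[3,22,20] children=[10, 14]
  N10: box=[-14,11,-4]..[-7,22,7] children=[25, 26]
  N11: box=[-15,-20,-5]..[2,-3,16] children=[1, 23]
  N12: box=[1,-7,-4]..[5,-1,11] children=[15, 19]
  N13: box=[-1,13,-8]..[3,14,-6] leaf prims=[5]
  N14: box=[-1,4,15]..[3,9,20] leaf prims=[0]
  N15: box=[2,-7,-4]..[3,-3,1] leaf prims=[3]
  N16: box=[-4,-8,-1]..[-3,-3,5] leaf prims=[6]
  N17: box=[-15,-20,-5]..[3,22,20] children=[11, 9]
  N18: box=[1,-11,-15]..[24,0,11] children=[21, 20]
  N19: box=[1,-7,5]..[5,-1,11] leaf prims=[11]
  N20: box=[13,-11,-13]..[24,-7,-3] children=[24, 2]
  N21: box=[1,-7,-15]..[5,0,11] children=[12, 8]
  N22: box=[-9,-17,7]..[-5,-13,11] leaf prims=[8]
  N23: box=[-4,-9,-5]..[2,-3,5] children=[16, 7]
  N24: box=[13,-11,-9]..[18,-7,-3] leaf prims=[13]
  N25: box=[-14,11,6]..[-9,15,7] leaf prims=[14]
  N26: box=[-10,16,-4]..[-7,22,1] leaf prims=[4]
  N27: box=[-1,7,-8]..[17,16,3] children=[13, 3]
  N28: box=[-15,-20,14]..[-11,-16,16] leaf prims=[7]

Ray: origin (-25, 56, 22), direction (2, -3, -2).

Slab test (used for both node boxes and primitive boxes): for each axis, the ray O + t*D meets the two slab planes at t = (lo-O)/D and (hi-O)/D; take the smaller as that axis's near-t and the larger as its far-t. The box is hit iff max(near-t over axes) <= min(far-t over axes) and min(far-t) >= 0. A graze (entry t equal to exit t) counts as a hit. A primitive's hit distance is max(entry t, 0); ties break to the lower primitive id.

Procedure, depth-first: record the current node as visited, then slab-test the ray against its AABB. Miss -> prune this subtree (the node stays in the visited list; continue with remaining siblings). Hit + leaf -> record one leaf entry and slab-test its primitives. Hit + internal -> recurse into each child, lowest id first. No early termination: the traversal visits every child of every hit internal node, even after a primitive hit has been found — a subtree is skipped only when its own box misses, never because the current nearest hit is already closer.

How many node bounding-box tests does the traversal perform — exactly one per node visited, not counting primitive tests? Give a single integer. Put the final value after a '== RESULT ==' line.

Trace the traversal:
N0 x:[5,49/2] y:[34/3,76/3] z:[1,37/2] -> hit [34/3,37/2], descend [6, 17]
  N6 x:[12,49/2] y:[40/3,67/3] z:[11/2,37/2] -> hit [40/3,37/2], descend [18, 27]
    N18 x:[13,49/2] y:[56/3,67/3] z:[11/2,37/2] -> miss, prune
    N27 x:[12,21] y:[40/3,49/3] z:[19/2,15] -> hit [40/3,15], descend [3, 13]
      N3 x:[37/2,21] y:[40/3,49/3] z:[19/2,25/2] -> miss, prune
      N13 x:[12,14] y:[14,43/3] z:[14,15] -> hit [14,14] leaf, test {P5@t=14}
  N17 x:[5,14] y:[34/3,76/3] z:[1,27/2] -> hit [34/3,27/2], descend [9, 11]
    N9 x:[11/2,14] y:[34/3,52/3] z:[1,13] -> hit [34/3,13], descend [10, 14]
      N10 x:[11/2,9] y:[34/3,15] z:[15/2,13] -> miss, prune
      N14 x:[12,14] y:[47/3,52/3] z:[1,7/2] -> miss, prune
    N11 x:[5,27/2] y:[59/3,76/3] z:[3,27/2] -> miss, prune

Visited [0, 6, 18, 27, 3, 13, 17, 9, 10, 14, 11]. Tests: 11 box, 1 leaf. Nearest: P5.

== RESULT ==
11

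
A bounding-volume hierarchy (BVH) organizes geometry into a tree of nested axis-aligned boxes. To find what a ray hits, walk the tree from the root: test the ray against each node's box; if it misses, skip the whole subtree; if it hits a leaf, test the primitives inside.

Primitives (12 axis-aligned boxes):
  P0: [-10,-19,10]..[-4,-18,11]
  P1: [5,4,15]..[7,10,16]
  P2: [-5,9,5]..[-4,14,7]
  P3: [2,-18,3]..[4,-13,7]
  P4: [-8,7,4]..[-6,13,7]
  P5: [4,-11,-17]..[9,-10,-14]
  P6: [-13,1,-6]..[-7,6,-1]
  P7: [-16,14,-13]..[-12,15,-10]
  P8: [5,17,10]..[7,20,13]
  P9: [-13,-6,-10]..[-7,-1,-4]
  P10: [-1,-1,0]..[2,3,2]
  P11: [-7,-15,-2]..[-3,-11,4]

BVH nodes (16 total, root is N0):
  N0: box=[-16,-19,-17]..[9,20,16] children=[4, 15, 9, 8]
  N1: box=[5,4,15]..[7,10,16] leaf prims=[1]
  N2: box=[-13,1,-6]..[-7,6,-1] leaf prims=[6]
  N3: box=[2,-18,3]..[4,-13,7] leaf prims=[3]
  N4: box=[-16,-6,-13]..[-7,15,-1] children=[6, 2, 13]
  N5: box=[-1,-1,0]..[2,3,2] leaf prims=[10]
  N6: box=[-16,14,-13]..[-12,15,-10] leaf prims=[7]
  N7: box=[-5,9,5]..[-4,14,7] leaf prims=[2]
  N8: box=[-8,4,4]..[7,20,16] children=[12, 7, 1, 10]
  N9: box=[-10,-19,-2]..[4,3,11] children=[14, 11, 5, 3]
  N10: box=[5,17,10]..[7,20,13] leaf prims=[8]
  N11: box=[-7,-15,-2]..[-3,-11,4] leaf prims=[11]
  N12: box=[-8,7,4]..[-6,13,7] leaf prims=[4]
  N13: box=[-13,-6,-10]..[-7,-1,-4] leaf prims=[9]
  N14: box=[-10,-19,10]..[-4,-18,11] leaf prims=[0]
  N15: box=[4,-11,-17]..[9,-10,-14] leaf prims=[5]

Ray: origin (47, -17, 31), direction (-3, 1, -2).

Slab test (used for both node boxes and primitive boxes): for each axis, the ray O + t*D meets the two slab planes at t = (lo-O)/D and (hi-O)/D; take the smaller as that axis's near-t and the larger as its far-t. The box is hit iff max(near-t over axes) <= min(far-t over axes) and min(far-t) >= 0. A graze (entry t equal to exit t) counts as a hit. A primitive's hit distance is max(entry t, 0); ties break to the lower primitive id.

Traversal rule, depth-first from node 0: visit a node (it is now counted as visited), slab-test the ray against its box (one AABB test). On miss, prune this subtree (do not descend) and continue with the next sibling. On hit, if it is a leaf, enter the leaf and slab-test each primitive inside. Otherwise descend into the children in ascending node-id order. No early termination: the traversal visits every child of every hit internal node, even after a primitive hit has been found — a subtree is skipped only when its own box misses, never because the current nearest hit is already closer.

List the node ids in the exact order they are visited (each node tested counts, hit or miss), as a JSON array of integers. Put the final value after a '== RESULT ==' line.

Trace the traversal:
N0 x:[38/3,21] y:[-2,37] z:[15/2,24] -> hit [38/3,21], descend [4, 8, 9, 15]
  N4 x:[18,21] y:[11,32] z:[16,22] -> hit [18,21], descend [2, 6, 13]
    N2 x:[18,20] y:[18,23] z:[16,37/2] -> hit [18,37/2] leaf, test {P6@t=18}
    N6 x:[59/3,21] y:[31,32] z:[41/2,22] -> miss, prune
    N13 x:[18,20] y:[11,16] z:[35/2,41/2] -> miss, prune
  N8 x:[40/3,55/3] y:[21,37] z:[15/2,27/2] -> miss, prune
  N9 x:[43/3,19] y:[-2,20] z:[10,33/2] -> hit [43/3,33/2], descend [3, 5, 11, 14]
    N3 x:[43/3,15] y:[-1,4] z:[12,14] -> miss, prune
    N5 x:[15,16] y:[16,20] z:[29/2,31/2] -> miss, prune
    N11 x:[50/3,18] y:[2,6] z:[27/2,33/2] -> miss, prune
    N14 x:[17,19] y:[-2,-1] z:[10,21/2] -> miss, prune
  N15 x:[38/3,43/3] y:[6,7] z:[45/2,24] -> miss, prune

12 AABB tests over nodes [0, 4, 2, 6, 13, 8, 9, 3, 5, 11, 14, 15]; 1 leaf entered; closest P6.

== RESULT ==
[0, 4, 2, 6, 13, 8, 9, 3, 5, 11, 14, 15]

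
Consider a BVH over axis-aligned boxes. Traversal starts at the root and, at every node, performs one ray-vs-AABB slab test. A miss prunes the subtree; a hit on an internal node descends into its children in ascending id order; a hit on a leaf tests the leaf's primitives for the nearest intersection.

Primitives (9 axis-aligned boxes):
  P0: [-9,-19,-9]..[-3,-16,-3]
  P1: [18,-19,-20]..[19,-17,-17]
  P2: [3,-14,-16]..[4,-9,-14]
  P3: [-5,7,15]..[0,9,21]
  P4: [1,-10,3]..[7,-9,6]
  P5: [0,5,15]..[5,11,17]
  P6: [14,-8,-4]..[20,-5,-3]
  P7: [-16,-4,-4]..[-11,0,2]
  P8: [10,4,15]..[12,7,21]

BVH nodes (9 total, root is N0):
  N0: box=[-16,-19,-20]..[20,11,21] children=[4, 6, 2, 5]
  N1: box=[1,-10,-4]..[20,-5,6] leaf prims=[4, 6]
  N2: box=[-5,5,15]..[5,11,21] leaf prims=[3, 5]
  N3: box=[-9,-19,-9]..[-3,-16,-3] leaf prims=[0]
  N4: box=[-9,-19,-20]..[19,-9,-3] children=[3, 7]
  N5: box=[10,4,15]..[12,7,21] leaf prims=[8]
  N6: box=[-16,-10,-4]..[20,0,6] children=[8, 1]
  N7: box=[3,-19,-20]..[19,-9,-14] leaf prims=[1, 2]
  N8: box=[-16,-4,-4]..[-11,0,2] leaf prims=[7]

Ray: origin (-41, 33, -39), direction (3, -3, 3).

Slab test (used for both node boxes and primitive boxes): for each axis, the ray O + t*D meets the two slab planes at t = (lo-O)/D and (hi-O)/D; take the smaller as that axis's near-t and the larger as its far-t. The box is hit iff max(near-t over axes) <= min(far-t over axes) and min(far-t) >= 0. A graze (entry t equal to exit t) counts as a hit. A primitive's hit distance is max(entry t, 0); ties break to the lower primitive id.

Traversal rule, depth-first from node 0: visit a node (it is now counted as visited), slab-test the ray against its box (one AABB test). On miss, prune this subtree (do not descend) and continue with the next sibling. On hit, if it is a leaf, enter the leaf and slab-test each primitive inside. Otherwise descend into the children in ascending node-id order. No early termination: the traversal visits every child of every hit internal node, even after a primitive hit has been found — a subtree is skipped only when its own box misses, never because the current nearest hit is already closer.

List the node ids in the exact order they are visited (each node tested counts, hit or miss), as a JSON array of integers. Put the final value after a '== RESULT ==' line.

Trace the traversal:
N0 x:[25/3,61/3] y:[22/3,52/3] z:[19/3,20] -> hit [25/3,52/3], descend [2, 4, 5, 6]
  N2 x:[12,46/3] y:[22/3,28/3] z:[18,20] -> miss, prune
  N4 x:[32/3,20] y:[14,52/3] z:[19/3,12] -> miss, prune
  N5 x:[17,53/3] y:[26/3,29/3] z:[18,20] -> miss, prune
  N6 x:[25/3,61/3] y:[11,43/3] z:[35/3,15] -> hit [35/3,43/3], descend [1, 8]
    N1 x:[14,61/3] y:[38/3,43/3] z:[35/3,15] -> hit [14,43/3] leaf, test {P4@t=14, P6(miss)}
    N8 x:[25/3,10] y:[11,37/3] z:[35/3,41/3] -> miss, prune

order=[0, 2, 4, 5, 6, 1, 8]  |boxes|=7  |leaves|=1  hit=P4

== RESULT ==
[0, 2, 4, 5, 6, 1, 8]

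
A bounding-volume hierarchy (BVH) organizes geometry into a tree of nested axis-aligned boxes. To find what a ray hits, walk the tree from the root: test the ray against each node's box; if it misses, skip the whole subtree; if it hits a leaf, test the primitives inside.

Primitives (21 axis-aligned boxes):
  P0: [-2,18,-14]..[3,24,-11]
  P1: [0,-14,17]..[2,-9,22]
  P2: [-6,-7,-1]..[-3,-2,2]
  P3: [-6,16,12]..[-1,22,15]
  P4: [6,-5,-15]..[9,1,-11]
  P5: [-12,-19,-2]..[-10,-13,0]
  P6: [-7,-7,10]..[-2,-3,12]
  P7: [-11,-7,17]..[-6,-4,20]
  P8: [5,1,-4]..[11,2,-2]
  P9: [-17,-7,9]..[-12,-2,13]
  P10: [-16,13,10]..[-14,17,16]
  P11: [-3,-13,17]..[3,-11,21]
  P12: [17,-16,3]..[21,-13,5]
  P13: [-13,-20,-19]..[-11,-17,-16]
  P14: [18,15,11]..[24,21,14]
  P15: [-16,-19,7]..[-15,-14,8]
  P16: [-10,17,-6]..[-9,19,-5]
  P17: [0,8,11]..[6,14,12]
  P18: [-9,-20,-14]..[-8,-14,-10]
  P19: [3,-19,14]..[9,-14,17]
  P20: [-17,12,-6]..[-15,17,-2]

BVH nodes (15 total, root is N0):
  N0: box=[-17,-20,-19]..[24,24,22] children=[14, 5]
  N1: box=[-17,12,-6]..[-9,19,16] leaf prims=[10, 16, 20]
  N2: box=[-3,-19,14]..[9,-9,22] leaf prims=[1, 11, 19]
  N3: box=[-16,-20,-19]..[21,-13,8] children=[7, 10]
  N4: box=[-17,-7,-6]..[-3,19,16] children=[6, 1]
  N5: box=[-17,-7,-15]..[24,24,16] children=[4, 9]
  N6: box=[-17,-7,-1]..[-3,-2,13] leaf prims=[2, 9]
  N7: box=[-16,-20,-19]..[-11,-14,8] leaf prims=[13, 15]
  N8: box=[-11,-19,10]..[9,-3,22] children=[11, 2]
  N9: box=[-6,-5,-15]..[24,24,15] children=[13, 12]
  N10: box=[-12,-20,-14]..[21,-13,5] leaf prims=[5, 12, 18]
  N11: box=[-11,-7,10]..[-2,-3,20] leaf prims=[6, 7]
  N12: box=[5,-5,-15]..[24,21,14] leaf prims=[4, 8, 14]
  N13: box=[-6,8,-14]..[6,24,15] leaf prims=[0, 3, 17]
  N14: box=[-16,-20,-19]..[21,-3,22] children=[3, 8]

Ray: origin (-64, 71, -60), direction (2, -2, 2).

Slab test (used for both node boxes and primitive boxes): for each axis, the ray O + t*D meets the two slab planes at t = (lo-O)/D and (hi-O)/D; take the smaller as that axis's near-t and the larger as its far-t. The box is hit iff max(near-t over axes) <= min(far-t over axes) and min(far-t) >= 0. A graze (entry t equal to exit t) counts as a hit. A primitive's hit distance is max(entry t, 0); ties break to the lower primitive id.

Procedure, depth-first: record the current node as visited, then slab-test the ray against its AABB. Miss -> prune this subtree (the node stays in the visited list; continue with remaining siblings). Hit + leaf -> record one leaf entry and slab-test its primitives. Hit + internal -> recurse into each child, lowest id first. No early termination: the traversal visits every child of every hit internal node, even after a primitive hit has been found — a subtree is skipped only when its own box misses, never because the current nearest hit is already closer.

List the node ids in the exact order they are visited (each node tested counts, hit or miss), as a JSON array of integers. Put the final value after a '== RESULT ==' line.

Walk:
N0 x:[47/2,44] y:[47/2,91/2] z:[41/2,41] -> hit [47/2,41], descend [5, 14]
  N5 x:[47/2,44] y:[47/2,39] z:[45/2,38] -> hit [47/2,38], descend [4, 9]
    N4 x:[47/2,61/2] y:[26,39] z:[27,38] -> hit [27,61/2], descend [1, 6]
      N1 x:[47/2,55/2] y:[26,59/2] z:[27,38] -> hit [27,55/2] leaf, test {P10(miss), P16@t=27, P20(miss)}
      N6 x:[47/2,61/2] y:[73/2,39] z:[59/2,73/2] -> miss, prune
    N9 x:[29,44] y:[47/2,38] z:[45/2,75/2] -> hit [29,75/2], descend [12, 13]
      N12 x:[69/2,44] y:[25,38] z:[45/2,37] -> hit [69/2,37] leaf, test {P4(miss), P8(miss), P14(miss)}
      N13 x:[29,35] y:[47/2,63/2] z:[23,75/2] -> hit [29,63/2] leaf, test {P0(miss), P3(miss), P17(miss)}
  N14 x:[24,85/2] y:[37,91/2] z:[41/2,41] -> hit [37,41], descend [3, 8]
    N3 x:[24,85/2] y:[42,91/2] z:[41/2,34] -> miss, prune
    N8 x:[53/2,73/2] y:[37,45] z:[35,41] -> miss, prune

Visited [0, 5, 4, 1, 6, 9, 12, 13, 14, 3, 8]. Tests: 11 box, 3 leaf. Nearest: P16.

== RESULT ==
[0, 5, 4, 1, 6, 9, 12, 13, 14, 3, 8]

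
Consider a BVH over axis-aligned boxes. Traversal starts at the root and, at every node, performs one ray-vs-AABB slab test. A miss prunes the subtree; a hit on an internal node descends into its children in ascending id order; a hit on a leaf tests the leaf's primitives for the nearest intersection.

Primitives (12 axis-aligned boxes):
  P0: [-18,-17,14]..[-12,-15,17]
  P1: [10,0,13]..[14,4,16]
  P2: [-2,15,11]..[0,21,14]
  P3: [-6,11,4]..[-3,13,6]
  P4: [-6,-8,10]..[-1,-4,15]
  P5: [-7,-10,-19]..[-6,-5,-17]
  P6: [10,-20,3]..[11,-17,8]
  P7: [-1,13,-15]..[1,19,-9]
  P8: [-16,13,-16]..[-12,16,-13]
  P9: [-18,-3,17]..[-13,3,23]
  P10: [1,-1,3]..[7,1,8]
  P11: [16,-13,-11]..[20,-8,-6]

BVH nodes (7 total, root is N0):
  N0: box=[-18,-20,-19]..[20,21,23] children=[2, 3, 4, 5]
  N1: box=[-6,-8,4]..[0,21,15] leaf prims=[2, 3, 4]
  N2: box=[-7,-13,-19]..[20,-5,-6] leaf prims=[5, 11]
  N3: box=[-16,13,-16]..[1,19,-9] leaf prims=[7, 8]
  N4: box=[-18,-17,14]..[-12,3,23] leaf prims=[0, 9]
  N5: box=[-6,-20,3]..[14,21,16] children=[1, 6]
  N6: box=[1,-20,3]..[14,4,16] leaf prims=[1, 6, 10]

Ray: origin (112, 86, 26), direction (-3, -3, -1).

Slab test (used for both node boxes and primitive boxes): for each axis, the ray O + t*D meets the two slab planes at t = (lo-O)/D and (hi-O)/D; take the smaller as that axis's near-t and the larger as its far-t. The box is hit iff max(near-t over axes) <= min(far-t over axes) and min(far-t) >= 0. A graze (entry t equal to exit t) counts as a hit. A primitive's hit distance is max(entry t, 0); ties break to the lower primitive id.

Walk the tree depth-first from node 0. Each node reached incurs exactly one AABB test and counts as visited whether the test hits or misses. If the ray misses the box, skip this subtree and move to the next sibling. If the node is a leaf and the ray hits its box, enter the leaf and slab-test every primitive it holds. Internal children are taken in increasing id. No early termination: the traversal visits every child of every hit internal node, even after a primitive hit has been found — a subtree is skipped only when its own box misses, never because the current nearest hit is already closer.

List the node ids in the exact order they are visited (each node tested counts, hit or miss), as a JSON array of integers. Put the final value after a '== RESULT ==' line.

Traverse from the root:
N0 x:[92/3,130/3] y:[65/3,106/3] z:[3,45] -> hit [92/3,106/3], descend [2, 3, 4, 5]
  N2 x:[92/3,119/3] y:[91/3,33] z:[32,45] -> hit [32,33] leaf, test {P5(miss), P11@t=32}
  N3 x:[37,128/3] y:[67/3,73/3] z:[35,42] -> miss, prune
  N4 x:[124/3,130/3] y:[83/3,103/3] z:[3,12] -> miss, prune
  N5 x:[98/3,118/3] y:[65/3,106/3] z:[10,23] -> miss, prune

5 AABB tests over nodes [0, 2, 3, 4, 5]; 1 leaf entered; closest P11.

== RESULT ==
[0, 2, 3, 4, 5]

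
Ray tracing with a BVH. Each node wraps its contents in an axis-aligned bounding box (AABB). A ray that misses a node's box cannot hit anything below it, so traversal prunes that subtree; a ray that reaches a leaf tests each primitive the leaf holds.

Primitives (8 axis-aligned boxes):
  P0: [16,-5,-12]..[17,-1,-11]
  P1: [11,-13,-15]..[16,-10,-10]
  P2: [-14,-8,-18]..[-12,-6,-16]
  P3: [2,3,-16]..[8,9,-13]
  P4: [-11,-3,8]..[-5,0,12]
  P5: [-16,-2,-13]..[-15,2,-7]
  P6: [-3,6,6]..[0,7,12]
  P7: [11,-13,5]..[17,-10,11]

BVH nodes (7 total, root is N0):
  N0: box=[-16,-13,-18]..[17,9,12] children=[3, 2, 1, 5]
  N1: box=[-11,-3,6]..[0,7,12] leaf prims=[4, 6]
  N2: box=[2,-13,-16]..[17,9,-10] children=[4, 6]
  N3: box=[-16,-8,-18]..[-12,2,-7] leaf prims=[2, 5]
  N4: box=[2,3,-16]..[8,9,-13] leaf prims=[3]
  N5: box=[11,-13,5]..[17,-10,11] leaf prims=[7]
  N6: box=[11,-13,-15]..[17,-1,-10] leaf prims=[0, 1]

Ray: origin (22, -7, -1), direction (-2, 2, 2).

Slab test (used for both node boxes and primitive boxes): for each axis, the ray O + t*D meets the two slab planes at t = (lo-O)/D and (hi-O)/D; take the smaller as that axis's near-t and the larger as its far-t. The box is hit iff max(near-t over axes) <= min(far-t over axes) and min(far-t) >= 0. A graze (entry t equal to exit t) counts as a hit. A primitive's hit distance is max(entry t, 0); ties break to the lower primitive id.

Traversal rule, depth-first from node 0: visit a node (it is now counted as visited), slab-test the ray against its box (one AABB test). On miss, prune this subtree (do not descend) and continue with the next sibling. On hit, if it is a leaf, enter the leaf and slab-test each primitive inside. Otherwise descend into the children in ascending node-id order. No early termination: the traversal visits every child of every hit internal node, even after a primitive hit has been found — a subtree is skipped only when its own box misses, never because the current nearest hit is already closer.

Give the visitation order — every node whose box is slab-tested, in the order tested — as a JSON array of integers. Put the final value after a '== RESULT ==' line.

Trace the traversal:
N0 x:[5/2,19] y:[-3,8] z:[-17/2,13/2] -> hit [5/2,13/2], descend [1, 2, 3, 5]
  N1 x:[11,33/2] y:[2,7] z:[7/2,13/2] -> miss, prune
  N2 x:[5/2,10] y:[-3,8] z:[-15/2,-9/2] -> miss, prune
  N3 x:[17,19] y:[-1/2,9/2] z:[-17/2,-3] -> miss, prune
  N5 x:[5/2,11/2] y:[-3,-3/2] z:[3,6] -> miss, prune

order=[0, 1, 2, 3, 5]  |boxes|=5  |leaves|=0  hit=miss

== RESULT ==
[0, 1, 2, 3, 5]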